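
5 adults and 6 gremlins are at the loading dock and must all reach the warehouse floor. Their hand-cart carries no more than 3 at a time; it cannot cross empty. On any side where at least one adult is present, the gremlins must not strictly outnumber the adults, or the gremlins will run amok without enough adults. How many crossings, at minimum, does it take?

The gremlins already outnumber the adults at the loading dock before anyone moves, so the starting position itself is disallowed.

impossible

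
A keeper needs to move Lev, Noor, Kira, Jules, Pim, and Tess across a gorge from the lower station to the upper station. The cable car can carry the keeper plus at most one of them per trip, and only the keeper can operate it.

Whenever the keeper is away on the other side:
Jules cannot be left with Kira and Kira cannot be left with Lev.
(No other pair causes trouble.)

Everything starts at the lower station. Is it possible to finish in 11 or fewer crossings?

Counting alone: the keeper can take at most 1 across per trip to the upper station, so moving all 6 needs at least 6 loaded trips out, with a return between consecutive ones — at least 11 crossings.
The safety rule pushes this higher. Following every safe sequence of crossings, the most of the 6 that can be at the upper station as the cable car arrives there on crossing 11 is 5 — never all 6.
So the move cannot be finished within 11 crossings. (The shortest complete plan takes 13:)
1. Keeper goes to the upper station with Kira.  [the lower station: Jules, Lev, Noor, Pim, Tess | the upper station: Kira]
2. Keeper goes back to the lower station alone.  [the lower station: Jules, Lev, Noor, Pim, Tess | the upper station: Kira]
3. Keeper goes to the upper station with Lev.  [the lower station: Jules, Noor, Pim, Tess | the upper station: Kira, Lev]
4. Keeper goes back to the lower station with Kira.  [the lower station: Jules, Kira, Noor, Pim, Tess | the upper station: Lev]
5. Keeper goes to the upper station with Jules.  [the lower station: Kira, Noor, Pim, Tess | the upper station: Jules, Lev]
6. Keeper goes back to the lower station alone.  [the lower station: Kira, Noor, Pim, Tess | the upper station: Jules, Lev]
7. Keeper goes to the upper station with Noor.  [the lower station: Kira, Pim, Tess | the upper station: Jules, Lev, Noor]
8. Keeper goes back to the lower station alone.  [the lower station: Kira, Pim, Tess | the upper station: Jules, Lev, Noor]
9. Keeper goes to the upper station with Pim.  [the lower station: Kira, Tess | the upper station: Jules, Lev, Noor, Pim]
10. Keeper goes back to the lower station alone.  [the lower station: Kira, Tess | the upper station: Jules, Lev, Noor, Pim]
11. Keeper goes to the upper station with Tess.  [the lower station: Kira | the upper station: Jules, Lev, Noor, Pim, Tess]
12. Keeper goes back to the lower station alone.  [the lower station: Kira | the upper station: Jules, Lev, Noor, Pim, Tess]
13. Keeper goes to the upper station with Kira.  [the lower station: — | the upper station: Jules, Kira, Lev, Noor, Pim, Tess]

No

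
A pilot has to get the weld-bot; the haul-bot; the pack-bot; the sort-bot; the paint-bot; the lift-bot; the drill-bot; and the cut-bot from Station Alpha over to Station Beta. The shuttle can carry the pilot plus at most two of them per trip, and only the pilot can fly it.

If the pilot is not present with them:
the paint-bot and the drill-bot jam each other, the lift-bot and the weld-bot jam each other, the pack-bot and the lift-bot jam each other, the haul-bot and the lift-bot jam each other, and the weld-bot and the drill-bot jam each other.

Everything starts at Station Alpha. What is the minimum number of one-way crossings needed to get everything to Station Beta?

9

Counting alone: the pilot can take at most 2 across per trip to Station Beta, so moving all 8 needs at least 4 loaded trips out, with a return between consecutive ones — at least 7 crossings.
The safety rule pushes this higher. Following every safe sequence of crossings, the most of the 8 that can be at Station Beta as the shuttle arrives there on crossing 7 is 7 — never all 8.
So no plan with fewer than 9 crossings exists, and this one achieves 9:
1. Pilot goes to Station Beta with the drill-bot and the lift-bot.  [Station Alpha: the cut-bot, the haul-bot, the pack-bot, the paint-bot, the sort-bot, the weld-bot | Station Beta: the drill-bot, the lift-bot]
2. Pilot goes back to Station Alpha alone.  [Station Alpha: the cut-bot, the haul-bot, the pack-bot, the paint-bot, the sort-bot, the weld-bot | Station Beta: the drill-bot, the lift-bot]
3. Pilot goes to Station Beta with the haul-bot and the weld-bot.  [Station Alpha: the cut-bot, the pack-bot, the paint-bot, the sort-bot | Station Beta: the drill-bot, the haul-bot, the lift-bot, the weld-bot]
4. Pilot goes back to Station Alpha with the drill-bot and the lift-bot.  [Station Alpha: the cut-bot, the drill-bot, the lift-bot, the pack-bot, the paint-bot, the sort-bot | Station Beta: the haul-bot, the weld-bot]
5. Pilot goes to Station Beta with the pack-bot and the paint-bot.  [Station Alpha: the cut-bot, the drill-bot, the lift-bot, the sort-bot | Station Beta: the haul-bot, the pack-bot, the paint-bot, the weld-bot]
6. Pilot goes back to Station Alpha alone.  [Station Alpha: the cut-bot, the drill-bot, the lift-bot, the sort-bot | Station Beta: the haul-bot, the pack-bot, the paint-bot, the weld-bot]
7. Pilot goes to Station Beta with the cut-bot and the sort-bot.  [Station Alpha: the drill-bot, the lift-bot | Station Beta: the cut-bot, the haul-bot, the pack-bot, the paint-bot, the sort-bot, the weld-bot]
8. Pilot goes back to Station Alpha alone.  [Station Alpha: the drill-bot, the lift-bot | Station Beta: the cut-bot, the haul-bot, the pack-bot, the paint-bot, the sort-bot, the weld-bot]
9. Pilot goes to Station Beta with the drill-bot and the lift-bot.  [Station Alpha: — | Station Beta: the cut-bot, the drill-bot, the haul-bot, the lift-bot, the pack-bot, the paint-bot, the sort-bot, the weld-bot]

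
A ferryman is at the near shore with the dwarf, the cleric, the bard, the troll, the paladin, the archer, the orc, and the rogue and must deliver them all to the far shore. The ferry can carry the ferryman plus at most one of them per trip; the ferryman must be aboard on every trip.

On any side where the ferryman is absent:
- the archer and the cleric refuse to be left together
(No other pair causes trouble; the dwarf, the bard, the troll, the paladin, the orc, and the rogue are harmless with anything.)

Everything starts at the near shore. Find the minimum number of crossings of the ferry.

Counting alone: the ferryman can take at most 1 across per trip to the far shore, so moving all 8 needs at least 8 loaded trips out, with a return between consecutive ones — at least 15 crossings.
The plan below uses exactly 15 crossings, so it is optimal:
1. Ferryman goes to the far shore with the cleric.
2. Ferryman goes back to the near shore alone.
3. Ferryman goes to the far shore with the dwarf.
4. Ferryman goes back to the near shore alone.
5. Ferryman goes to the far shore with the bard.
6. Ferryman goes back to the near shore alone.
7. Ferryman goes to the far shore with the troll.
8. Ferryman goes back to the near shore alone.
9. Ferryman goes to the far shore with the paladin.
10. Ferryman goes back to the near shore alone.
11. Ferryman goes to the far shore with the orc.
12. Ferryman goes back to the near shore alone.
13. Ferryman goes to the far shore with the rogue.
14. Ferryman goes back to the near shore alone.
15. Ferryman goes to the far shore with the archer.

15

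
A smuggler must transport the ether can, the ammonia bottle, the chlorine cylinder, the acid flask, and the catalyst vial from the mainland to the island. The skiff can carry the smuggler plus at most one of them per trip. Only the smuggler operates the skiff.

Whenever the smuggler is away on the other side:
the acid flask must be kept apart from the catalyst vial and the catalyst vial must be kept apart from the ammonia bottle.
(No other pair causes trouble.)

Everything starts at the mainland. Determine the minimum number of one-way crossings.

11

Counting alone: the smuggler can take at most 1 across per trip to the island, so moving all 5 needs at least 5 loaded trips out, with a return between consecutive ones — at least 9 crossings.
The safety rule pushes this higher. Following every safe sequence of crossings, the most of the 5 that can be at the island as the skiff arrives there on crossing 9 is 4 — never all 5.
So no plan with fewer than 11 crossings exists, and this one achieves 11:
1. Smuggler goes to the island with the catalyst vial.
2. Smuggler goes back to the mainland alone.
3. Smuggler goes to the island with the ether can.
4. Smuggler goes back to the mainland alone.
5. Smuggler goes to the island with the ammonia bottle.
6. Smuggler goes back to the mainland with the catalyst vial.
7. Smuggler goes to the island with the acid flask.
8. Smuggler goes back to the mainland alone.
9. Smuggler goes to the island with the chlorine cylinder.
10. Smuggler goes back to the mainland alone.
11. Smuggler goes to the island with the catalyst vial.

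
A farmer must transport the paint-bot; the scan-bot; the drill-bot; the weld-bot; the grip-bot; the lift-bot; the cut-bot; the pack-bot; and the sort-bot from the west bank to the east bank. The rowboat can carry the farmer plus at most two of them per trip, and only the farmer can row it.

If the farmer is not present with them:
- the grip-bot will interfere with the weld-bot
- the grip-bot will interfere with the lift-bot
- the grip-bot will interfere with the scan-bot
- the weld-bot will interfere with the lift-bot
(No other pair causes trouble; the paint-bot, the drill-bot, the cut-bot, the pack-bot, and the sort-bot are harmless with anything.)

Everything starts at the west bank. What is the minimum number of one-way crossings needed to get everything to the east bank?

15

Counting alone: the farmer can take at most 2 across per trip to the east bank, so moving all 9 needs at least 5 loaded trips out, with a return between consecutive ones — at least 9 crossings.
The safety rule pushes this higher. Following every safe sequence of crossings, the most of the 9 that can be at the east bank as the rowboat arrives there on crossings 9, 11, 13 is 6, 7, 8 respectively — never all 9.
So no plan with fewer than 15 crossings exists, and this one achieves 15:
1. Farmer goes to the east bank with the grip-bot and the weld-bot.
2. Farmer goes back to the west bank with the weld-bot.
3. Farmer goes to the east bank with the paint-bot and the weld-bot.
4. Farmer goes back to the west bank with the weld-bot.
5. Farmer goes to the east bank with the scan-bot and the weld-bot.
6. Farmer goes back to the west bank with the grip-bot.
7. Farmer goes to the east bank with the drill-bot and the grip-bot.
8. Farmer goes back to the west bank with the grip-bot.
9. Farmer goes to the east bank with the cut-bot and the grip-bot.
10. Farmer goes back to the west bank with the grip-bot.
11. Farmer goes to the east bank with the grip-bot and the pack-bot.
12. Farmer goes back to the west bank with the grip-bot.
13. Farmer goes to the east bank with the grip-bot and the sort-bot.
14. Farmer goes back to the west bank with the grip-bot.
15. Farmer goes to the east bank with the grip-bot and the lift-bot.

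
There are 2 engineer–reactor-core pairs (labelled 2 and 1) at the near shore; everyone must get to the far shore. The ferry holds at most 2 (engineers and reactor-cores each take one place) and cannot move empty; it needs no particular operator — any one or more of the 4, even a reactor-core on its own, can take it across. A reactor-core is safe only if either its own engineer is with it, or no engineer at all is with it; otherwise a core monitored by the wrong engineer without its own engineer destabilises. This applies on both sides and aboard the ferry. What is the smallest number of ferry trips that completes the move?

5

Counting alone: each trip to the far shore takes at most 2 across and each return brings at least 1 back, so after t trips out (and t−1 returns) at most 2t − (t−1) of the 4 are across; that first reaches 4 at t = 3, so at least 5 crossings are needed.
The plan below uses exactly 5 crossings, so it is optimal:
1. engineer 2 and reactor-core 2 cross → the far shore.
2. engineer 2 crosses ← the near shore.
3. engineer 1 and engineer 2 cross → the far shore.
4. engineer 1 crosses ← the near shore.
5. engineer 1 and reactor-core 1 cross → the far shore.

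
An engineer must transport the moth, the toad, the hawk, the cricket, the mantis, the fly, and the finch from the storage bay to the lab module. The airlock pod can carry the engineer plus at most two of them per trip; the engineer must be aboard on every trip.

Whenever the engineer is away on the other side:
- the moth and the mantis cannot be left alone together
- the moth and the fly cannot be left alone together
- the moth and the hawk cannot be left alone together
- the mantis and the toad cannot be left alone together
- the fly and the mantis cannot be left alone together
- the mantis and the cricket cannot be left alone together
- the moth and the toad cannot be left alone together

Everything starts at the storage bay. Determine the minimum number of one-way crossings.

11

Counting alone: the engineer can take at most 2 across per trip to the lab module, so moving all 7 needs at least 4 loaded trips out, with a return between consecutive ones — at least 7 crossings.
The safety rule pushes this higher. Following every safe sequence of crossings, the most of the 7 that can be at the lab module as the airlock pod arrives there on crossings 7, 9 is 5, 6 respectively — never all 7.
So no plan with fewer than 11 crossings exists, and this one achieves 11:
1. Engineer goes to the lab module with the mantis and the moth.
2. Engineer goes back to the storage bay with the moth.
3. Engineer goes to the lab module with the hawk and the moth.
4. Engineer goes back to the storage bay with the moth.
5. Engineer goes to the lab module with the finch and the moth.
6. Engineer goes back to the storage bay with the moth.
7. Engineer goes to the lab module with the fly and the toad.
8. Engineer goes back to the storage bay with the mantis.
9. Engineer goes to the lab module with the cricket and the moth.
10. Engineer goes back to the storage bay with the moth.
11. Engineer goes to the lab module with the mantis and the moth.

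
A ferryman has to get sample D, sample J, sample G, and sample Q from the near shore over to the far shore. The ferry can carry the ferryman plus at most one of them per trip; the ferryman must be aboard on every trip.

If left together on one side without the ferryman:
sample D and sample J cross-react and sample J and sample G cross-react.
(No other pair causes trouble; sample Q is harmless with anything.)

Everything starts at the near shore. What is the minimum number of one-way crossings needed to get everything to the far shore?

Counting alone: the ferryman can take at most 1 across per trip to the far shore, so moving all 4 needs at least 4 loaded trips out, with a return between consecutive ones — at least 7 crossings.
The safety rule pushes this higher. Following every safe sequence of crossings, the most of the 4 that can be at the far shore as the ferry arrives there on crossing 7 is 3 — never all 4.
So no plan with fewer than 9 crossings exists, and this one achieves 9:
1. Ferryman goes to the far shore with sample J.
2. Ferryman goes back to the near shore alone.
3. Ferryman goes to the far shore with sample D.
4. Ferryman goes back to the near shore with sample J.
5. Ferryman goes to the far shore with sample G.
6. Ferryman goes back to the near shore alone.
7. Ferryman goes to the far shore with sample Q.
8. Ferryman goes back to the near shore alone.
9. Ferryman goes to the far shore with sample J.

9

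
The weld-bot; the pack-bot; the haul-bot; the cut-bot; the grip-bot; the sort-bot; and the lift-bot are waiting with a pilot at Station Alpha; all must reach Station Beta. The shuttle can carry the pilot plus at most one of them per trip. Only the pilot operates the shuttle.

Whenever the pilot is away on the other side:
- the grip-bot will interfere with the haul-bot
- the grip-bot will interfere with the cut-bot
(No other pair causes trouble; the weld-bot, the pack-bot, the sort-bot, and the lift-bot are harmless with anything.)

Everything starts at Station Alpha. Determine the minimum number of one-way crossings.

15

Counting alone: the pilot can take at most 1 across per trip to Station Beta, so moving all 7 needs at least 7 loaded trips out, with a return between consecutive ones — at least 13 crossings.
The safety rule pushes this higher. Following every safe sequence of crossings, the most of the 7 that can be at Station Beta as the shuttle arrives there on crossing 13 is 6 — never all 7.
So no plan with fewer than 15 crossings exists, and this one achieves 15:
1. Pilot goes to Station Beta with the grip-bot.  [Station Alpha: the cut-bot, the haul-bot, the lift-bot, the pack-bot, the sort-bot, the weld-bot | Station Beta: the grip-bot]
2. Pilot goes back to Station Alpha alone.  [Station Alpha: the cut-bot, the haul-bot, the lift-bot, the pack-bot, the sort-bot, the weld-bot | Station Beta: the grip-bot]
3. Pilot goes to Station Beta with the weld-bot.  [Station Alpha: the cut-bot, the haul-bot, the lift-bot, the pack-bot, the sort-bot | Station Beta: the grip-bot, the weld-bot]
4. Pilot goes back to Station Alpha alone.  [Station Alpha: the cut-bot, the haul-bot, the lift-bot, the pack-bot, the sort-bot | Station Beta: the grip-bot, the weld-bot]
5. Pilot goes to Station Beta with the pack-bot.  [Station Alpha: the cut-bot, the haul-bot, the lift-bot, the sort-bot | Station Beta: the grip-bot, the pack-bot, the weld-bot]
6. Pilot goes back to Station Alpha alone.  [Station Alpha: the cut-bot, the haul-bot, the lift-bot, the sort-bot | Station Beta: the grip-bot, the pack-bot, the weld-bot]
7. Pilot goes to Station Beta with the haul-bot.  [Station Alpha: the cut-bot, the lift-bot, the sort-bot | Station Beta: the grip-bot, the haul-bot, the pack-bot, the weld-bot]
8. Pilot goes back to Station Alpha with the grip-bot.  [Station Alpha: the cut-bot, the grip-bot, the lift-bot, the sort-bot | Station Beta: the haul-bot, the pack-bot, the weld-bot]
9. Pilot goes to Station Beta with the cut-bot.  [Station Alpha: the grip-bot, the lift-bot, the sort-bot | Station Beta: the cut-bot, the haul-bot, the pack-bot, the weld-bot]
10. Pilot goes back to Station Alpha alone.  [Station Alpha: the grip-bot, the lift-bot, the sort-bot | Station Beta: the cut-bot, the haul-bot, the pack-bot, the weld-bot]
11. Pilot goes to Station Beta with the sort-bot.  [Station Alpha: the grip-bot, the lift-bot | Station Beta: the cut-bot, the haul-bot, the pack-bot, the sort-bot, the weld-bot]
12. Pilot goes back to Station Alpha alone.  [Station Alpha: the grip-bot, the lift-bot | Station Beta: the cut-bot, the haul-bot, the pack-bot, the sort-bot, the weld-bot]
13. Pilot goes to Station Beta with the lift-bot.  [Station Alpha: the grip-bot | Station Beta: the cut-bot, the haul-bot, the lift-bot, the pack-bot, the sort-bot, the weld-bot]
14. Pilot goes back to Station Alpha alone.  [Station Alpha: the grip-bot | Station Beta: the cut-bot, the haul-bot, the lift-bot, the pack-bot, the sort-bot, the weld-bot]
15. Pilot goes to Station Beta with the grip-bot.  [Station Alpha: — | Station Beta: the cut-bot, the grip-bot, the haul-bot, the lift-bot, the pack-bot, the sort-bot, the weld-bot]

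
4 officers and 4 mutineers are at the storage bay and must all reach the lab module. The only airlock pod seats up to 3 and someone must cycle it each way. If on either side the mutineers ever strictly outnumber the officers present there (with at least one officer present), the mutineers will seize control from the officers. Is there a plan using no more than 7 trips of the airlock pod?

Counting alone: each trip to the lab module takes at most 3 across and each return brings at least 1 back, so after t trips out (and t−1 returns) at most 3t − (t−1) of the 8 are across; that first reaches 8 at t = 4, so at least 7 crossings are needed.
The safety rule pushes this higher. Following every safe sequence of crossings, the most of the 8 that can be at the lab module as the airlock pod arrives there on crossing 7 is 7 — never all 8.
So the move cannot be finished within 7 crossings. (The shortest complete plan takes 9:)
1. 2 mutineers → the lab module.  (the storage bay: 4O 2M; the lab module: 0O 2M)
2. 1 mutineer ← the storage bay.  (the storage bay: 4O 3M; the lab module: 0O 1M)
3. 3 mutineers → the lab module.  (the storage bay: 4O 0M; the lab module: 0O 4M)
4. 1 mutineer ← the storage bay.  (the storage bay: 4O 1M; the lab module: 0O 3M)
5. 3 officers → the lab module.  (the storage bay: 1O 1M; the lab module: 3O 3M)
6. 1 officer and 1 mutineer ← the storage bay.  (the storage bay: 2O 2M; the lab module: 2O 2M)
7. 2 officers → the lab module.  (the storage bay: 0O 2M; the lab module: 4O 2M)
8. 1 mutineer ← the storage bay.  (the storage bay: 0O 3M; the lab module: 4O 1M)
9. 3 mutineers → the lab module.  (the storage bay: 0O 0M; the lab module: 4O 4M)

No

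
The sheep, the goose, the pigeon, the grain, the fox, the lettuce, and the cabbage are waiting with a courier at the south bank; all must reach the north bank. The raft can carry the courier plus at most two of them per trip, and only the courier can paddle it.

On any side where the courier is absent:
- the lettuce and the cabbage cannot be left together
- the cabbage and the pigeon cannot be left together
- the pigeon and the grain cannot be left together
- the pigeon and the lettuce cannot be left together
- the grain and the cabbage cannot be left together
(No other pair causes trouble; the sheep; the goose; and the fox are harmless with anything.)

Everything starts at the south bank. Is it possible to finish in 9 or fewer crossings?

Counting alone: the courier can take at most 2 across per trip to the north bank, so moving all 7 needs at least 4 loaded trips out, with a return between consecutive ones — at least 7 crossings.
The safety rule pushes this higher. Following every safe sequence of crossings, the most of the 7 that can be at the north bank as the raft arrives there on crossings 7, 9 is 5, 6 respectively — never all 7.
So the move cannot be finished within 9 crossings. (The shortest complete plan takes 11:)
1. Courier goes to the north bank with the cabbage and the pigeon.
2. Courier goes back to the south bank with the pigeon.
3. Courier goes to the north bank with the pigeon and the sheep.
4. Courier goes back to the south bank with the pigeon.
5. Courier goes to the north bank with the goose and the pigeon.
6. Courier goes back to the south bank with the pigeon.
7. Courier goes to the north bank with the fox and the pigeon.
8. Courier goes back to the south bank with the pigeon.
9. Courier goes to the north bank with the grain and the lettuce.
10. Courier goes back to the south bank with the cabbage.
11. Courier goes to the north bank with the cabbage and the pigeon.

No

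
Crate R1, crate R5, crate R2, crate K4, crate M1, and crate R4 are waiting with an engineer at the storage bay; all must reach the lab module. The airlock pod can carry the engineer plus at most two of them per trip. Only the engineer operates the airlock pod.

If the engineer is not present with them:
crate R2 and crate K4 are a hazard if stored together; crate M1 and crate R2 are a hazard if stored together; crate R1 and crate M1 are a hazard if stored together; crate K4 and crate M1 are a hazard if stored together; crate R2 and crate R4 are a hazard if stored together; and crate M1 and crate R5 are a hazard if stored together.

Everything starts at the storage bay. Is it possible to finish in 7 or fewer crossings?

Counting alone: the engineer can take at most 2 across per trip to the lab module, so moving all 6 needs at least 3 loaded trips out, with a return between consecutive ones — at least 5 crossings.
The safety rule pushes this higher. Following every safe sequence of crossings, the most of the 6 that can be at the lab module as the airlock pod arrives there on crossings 5, 7 is 4, 5 respectively — never all 6.
So the move cannot be finished within 7 crossings. (The shortest complete plan takes 9:)
1. Engineer goes to the lab module with crate M1 and crate R2.
2. Engineer goes back to the storage bay with crate R2.
3. Engineer goes to the lab module with crate R1 and crate R2.
4. Engineer goes back to the storage bay with crate M1.
5. Engineer goes to the lab module with crate K4 and crate R5.
6. Engineer goes back to the storage bay with crate R2.
7. Engineer goes to the lab module with crate R2 and crate R4.
8. Engineer goes back to the storage bay with crate R2.
9. Engineer goes to the lab module with crate M1 and crate R2.

No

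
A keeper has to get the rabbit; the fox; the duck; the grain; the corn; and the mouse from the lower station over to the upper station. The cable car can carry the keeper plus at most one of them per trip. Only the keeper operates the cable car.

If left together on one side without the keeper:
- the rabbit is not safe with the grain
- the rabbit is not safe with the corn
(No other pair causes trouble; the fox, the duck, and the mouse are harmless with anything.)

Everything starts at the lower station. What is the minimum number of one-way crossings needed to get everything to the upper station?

13

Counting alone: the keeper can take at most 1 across per trip to the upper station, so moving all 6 needs at least 6 loaded trips out, with a return between consecutive ones — at least 11 crossings.
The safety rule pushes this higher. Following every safe sequence of crossings, the most of the 6 that can be at the upper station as the cable car arrives there on crossing 11 is 5 — never all 6.
So no plan with fewer than 13 crossings exists, and this one achieves 13:
1. Keeper goes to the upper station with the rabbit.  [the lower station: the corn, the duck, the fox, the grain, the mouse | the upper station: the rabbit]
2. Keeper goes back to the lower station alone.  [the lower station: the corn, the duck, the fox, the grain, the mouse | the upper station: the rabbit]
3. Keeper goes to the upper station with the fox.  [the lower station: the corn, the duck, the grain, the mouse | the upper station: the fox, the rabbit]
4. Keeper goes back to the lower station alone.  [the lower station: the corn, the duck, the grain, the mouse | the upper station: the fox, the rabbit]
5. Keeper goes to the upper station with the duck.  [the lower station: the corn, the grain, the mouse | the upper station: the duck, the fox, the rabbit]
6. Keeper goes back to the lower station alone.  [the lower station: the corn, the grain, the mouse | the upper station: the duck, the fox, the rabbit]
7. Keeper goes to the upper station with the grain.  [the lower station: the corn, the mouse | the upper station: the duck, the fox, the grain, the rabbit]
8. Keeper goes back to the lower station with the rabbit.  [the lower station: the corn, the mouse, the rabbit | the upper station: the duck, the fox, the grain]
9. Keeper goes to the upper station with the corn.  [the lower station: the mouse, the rabbit | the upper station: the corn, the duck, the fox, the grain]
10. Keeper goes back to the lower station alone.  [the lower station: the mouse, the rabbit | the upper station: the corn, the duck, the fox, the grain]
11. Keeper goes to the upper station with the mouse.  [the lower station: the rabbit | the upper station: the corn, the duck, the fox, the grain, the mouse]
12. Keeper goes back to the lower station alone.  [the lower station: the rabbit | the upper station: the corn, the duck, the fox, the grain, the mouse]
13. Keeper goes to the upper station with the rabbit.  [the lower station: — | the upper station: the corn, the duck, the fox, the grain, the mouse, the rabbit]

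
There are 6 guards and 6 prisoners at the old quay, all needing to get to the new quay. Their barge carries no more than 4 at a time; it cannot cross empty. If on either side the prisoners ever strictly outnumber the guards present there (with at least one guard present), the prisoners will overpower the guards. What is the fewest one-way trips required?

9

Counting alone: each trip to the new quay takes at most 4 across and each return brings at least 1 back, so after t trips out (and t−1 returns) at most 4t − (t−1) of the 12 are across; that first reaches 12 at t = 4, so at least 7 crossings are needed.
The safety rule pushes this higher. Following every safe sequence of crossings, the most of the 12 that can be at the new quay as the barge arrives there on crossing 7 is 11 — never all 12.
So no plan with fewer than 9 crossings exists, and this one achieves 9:
1. 2 prisoners → the new quay.  (the old quay: 6G 4P; the new quay: 0G 2P)
2. 1 prisoner ← the old quay.  (the old quay: 6G 5P; the new quay: 0G 1P)
3. 4 prisoners → the new quay.  (the old quay: 6G 1P; the new quay: 0G 5P)
4. 1 prisoner ← the old quay.  (the old quay: 6G 2P; the new quay: 0G 4P)
5. 4 guards → the new quay.  (the old quay: 2G 2P; the new quay: 4G 4P)
6. 1 guard and 1 prisoner ← the old quay.  (the old quay: 3G 3P; the new quay: 3G 3P)
7. 2 guards and 2 prisoners → the new quay.  (the old quay: 1G 1P; the new quay: 5G 5P)
8. 1 guard and 1 prisoner ← the old quay.  (the old quay: 2G 2P; the new quay: 4G 4P)
9. 2 guards and 2 prisoners → the new quay.  (the old quay: 0G 0P; the new quay: 6G 6P)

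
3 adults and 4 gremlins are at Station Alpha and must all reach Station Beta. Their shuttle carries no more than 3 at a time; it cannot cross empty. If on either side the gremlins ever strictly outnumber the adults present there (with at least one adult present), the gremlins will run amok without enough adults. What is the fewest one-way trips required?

impossible

The gremlins already outnumber the adults at Station Alpha before anyone moves, so the starting position itself is disallowed.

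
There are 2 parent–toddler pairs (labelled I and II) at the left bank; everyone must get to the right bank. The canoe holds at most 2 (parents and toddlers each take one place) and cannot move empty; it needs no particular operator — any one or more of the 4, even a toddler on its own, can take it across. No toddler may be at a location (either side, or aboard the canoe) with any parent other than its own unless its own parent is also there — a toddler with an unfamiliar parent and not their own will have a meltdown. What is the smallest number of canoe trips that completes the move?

Counting alone: each trip to the right bank takes at most 2 across and each return brings at least 1 back, so after t trips out (and t−1 returns) at most 2t − (t−1) of the 4 are across; that first reaches 4 at t = 3, so at least 5 crossings are needed.
The plan below uses exactly 5 crossings, so it is optimal:
1. parent I and toddler I cross → the right bank.
2. parent I crosses ← the left bank.
3. parent I and parent II cross → the right bank.
4. parent II crosses ← the left bank.
5. parent II and toddler II cross → the right bank.

5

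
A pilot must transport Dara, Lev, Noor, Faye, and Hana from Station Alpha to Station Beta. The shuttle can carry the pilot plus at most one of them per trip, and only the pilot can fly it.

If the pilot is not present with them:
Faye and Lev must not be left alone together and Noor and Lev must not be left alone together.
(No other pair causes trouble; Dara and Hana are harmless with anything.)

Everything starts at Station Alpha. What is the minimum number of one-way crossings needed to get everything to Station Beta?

11

Counting alone: the pilot can take at most 1 across per trip to Station Beta, so moving all 5 needs at least 5 loaded trips out, with a return between consecutive ones — at least 9 crossings.
The safety rule pushes this higher. Following every safe sequence of crossings, the most of the 5 that can be at Station Beta as the shuttle arrives there on crossing 9 is 4 — never all 5.
So no plan with fewer than 11 crossings exists, and this one achieves 11:
1. Pilot goes to Station Beta with Lev.  [Station Alpha: Dara, Faye, Hana, Noor | Station Beta: Lev]
2. Pilot goes back to Station Alpha alone.  [Station Alpha: Dara, Faye, Hana, Noor | Station Beta: Lev]
3. Pilot goes to Station Beta with Dara.  [Station Alpha: Faye, Hana, Noor | Station Beta: Dara, Lev]
4. Pilot goes back to Station Alpha alone.  [Station Alpha: Faye, Hana, Noor | Station Beta: Dara, Lev]
5. Pilot goes to Station Beta with Noor.  [Station Alpha: Faye, Hana | Station Beta: Dara, Lev, Noor]
6. Pilot goes back to Station Alpha with Lev.  [Station Alpha: Faye, Hana, Lev | Station Beta: Dara, Noor]
7. Pilot goes to Station Beta with Faye.  [Station Alpha: Hana, Lev | Station Beta: Dara, Faye, Noor]
8. Pilot goes back to Station Alpha alone.  [Station Alpha: Hana, Lev | Station Beta: Dara, Faye, Noor]
9. Pilot goes to Station Beta with Hana.  [Station Alpha: Lev | Station Beta: Dara, Faye, Hana, Noor]
10. Pilot goes back to Station Alpha alone.  [Station Alpha: Lev | Station Beta: Dara, Faye, Hana, Noor]
11. Pilot goes to Station Beta with Lev.  [Station Alpha: — | Station Beta: Dara, Faye, Hana, Lev, Noor]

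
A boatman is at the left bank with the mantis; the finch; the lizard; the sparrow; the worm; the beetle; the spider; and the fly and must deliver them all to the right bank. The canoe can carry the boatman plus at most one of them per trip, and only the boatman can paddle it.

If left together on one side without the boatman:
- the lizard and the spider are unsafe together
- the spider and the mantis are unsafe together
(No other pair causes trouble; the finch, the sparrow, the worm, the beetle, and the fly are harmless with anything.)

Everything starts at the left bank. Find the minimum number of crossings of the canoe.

Counting alone: the boatman can take at most 1 across per trip to the right bank, so moving all 8 needs at least 8 loaded trips out, with a return between consecutive ones — at least 15 crossings.
The safety rule pushes this higher. Following every safe sequence of crossings, the most of the 8 that can be at the right bank as the canoe arrives there on crossing 15 is 7 — never all 8.
So no plan with fewer than 17 crossings exists, and this one achieves 17:
1. Boatman goes to the right bank with the spider.  [the left bank: the beetle, the finch, the fly, the lizard, the mantis, the sparrow, the worm | the right bank: the spider]
2. Boatman goes back to the left bank alone.  [the left bank: the beetle, the finch, the fly, the lizard, the mantis, the sparrow, the worm | the right bank: the spider]
3. Boatman goes to the right bank with the mantis.  [the left bank: the beetle, the finch, the fly, the lizard, the sparrow, the worm | the right bank: the mantis, the spider]
4. Boatman goes back to the left bank with the spider.  [the left bank: the beetle, the finch, the fly, the lizard, the sparrow, the spider, the worm | the right bank: the mantis]
5. Boatman goes to the right bank with the lizard.  [the left bank: the beetle, the finch, the fly, the sparrow, the spider, the worm | the right bank: the lizard, the mantis]
6. Boatman goes back to the left bank alone.  [the left bank: the beetle, the finch, the fly, the sparrow, the spider, the worm | the right bank: the lizard, the mantis]
7. Boatman goes to the right bank with the finch.  [the left bank: the beetle, the fly, the sparrow, the spider, the worm | the right bank: the finch, the lizard, the mantis]
8. Boatman goes back to the left bank alone.  [the left bank: the beetle, the fly, the sparrow, the spider, the worm | the right bank: the finch, the lizard, the mantis]
9. Boatman goes to the right bank with the sparrow.  [the left bank: the beetle, the fly, the spider, the worm | the right bank: the finch, the lizard, the mantis, the sparrow]
10. Boatman goes back to the left bank alone.  [the left bank: the beetle, the fly, the spider, the worm | the right bank: the finch, the lizard, the mantis, the sparrow]
11. Boatman goes to the right bank with the worm.  [the left bank: the beetle, the fly, the spider | the right bank: the finch, the lizard, the mantis, the sparrow, the worm]
12. Boatman goes back to the left bank alone.  [the left bank: the beetle, the fly, the spider | the right bank: the finch, the lizard, the mantis, the sparrow, the worm]
13. Boatman goes to the right bank with the beetle.  [the left bank: the fly, the spider | the right bank: the beetle, the finch, the lizard, the mantis, the sparrow, the worm]
14. Boatman goes back to the left bank alone.  [the left bank: the fly, the spider | the right bank: the beetle, the finch, the lizard, the mantis, the sparrow, the worm]
15. Boatman goes to the right bank with the fly.  [the left bank: the spider | the right bank: the beetle, the finch, the fly, the lizard, the mantis, the sparrow, the worm]
16. Boatman goes back to the left bank alone.  [the left bank: the spider | the right bank: the beetle, the finch, the fly, the lizard, the mantis, the sparrow, the worm]
17. Boatman goes to the right bank with the spider.  [the left bank: — | the right bank: the beetle, the finch, the fly, the lizard, the mantis, the sparrow, the spider, the worm]

17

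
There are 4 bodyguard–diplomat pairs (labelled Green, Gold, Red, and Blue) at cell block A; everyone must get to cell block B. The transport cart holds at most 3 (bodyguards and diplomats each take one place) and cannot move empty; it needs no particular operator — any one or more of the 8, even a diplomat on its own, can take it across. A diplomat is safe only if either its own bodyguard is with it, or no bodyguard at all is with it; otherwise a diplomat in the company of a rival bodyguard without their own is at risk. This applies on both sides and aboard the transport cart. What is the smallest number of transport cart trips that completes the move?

Counting alone: each trip to cell block B takes at most 3 across and each return brings at least 1 back, so after t trips out (and t−1 returns) at most 3t − (t−1) of the 8 are across; that first reaches 8 at t = 4, so at least 7 crossings are needed.
The safety rule pushes this higher. Following every safe sequence of crossings, the most of the 8 that can be at cell block B as the transport cart arrives there on crossing 7 is 7 — never all 8.
So no plan with fewer than 9 crossings exists, and this one achieves 9:
1. bodyguard Green and diplomat Green cross → cell block B.
2. bodyguard Green crosses ← cell block A.
3. bodyguard Gold, bodyguard Green, and diplomat Gold cross → cell block B.
4. bodyguard Green and diplomat Green cross ← cell block A.
5. bodyguard Blue, bodyguard Green, and bodyguard Red cross → cell block B.
6. diplomat Gold crosses ← cell block A.
7. diplomat Gold and diplomat Green cross → cell block B.
8. diplomat Green crosses ← cell block A.
9. diplomat Blue, diplomat Green, and diplomat Red cross → cell block B.

9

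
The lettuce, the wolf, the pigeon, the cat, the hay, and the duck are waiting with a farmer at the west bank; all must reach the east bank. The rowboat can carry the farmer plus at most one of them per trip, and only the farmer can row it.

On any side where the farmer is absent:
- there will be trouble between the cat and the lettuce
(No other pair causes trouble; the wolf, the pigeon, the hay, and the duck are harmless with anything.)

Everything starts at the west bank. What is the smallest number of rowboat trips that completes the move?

Counting alone: the farmer can take at most 1 across per trip to the east bank, so moving all 6 needs at least 6 loaded trips out, with a return between consecutive ones — at least 11 crossings.
The plan below uses exactly 11 crossings, so it is optimal:
1. Farmer goes to the east bank with the lettuce.  [the west bank: the cat, the duck, the hay, the pigeon, the wolf | the east bank: the lettuce]
2. Farmer goes back to the west bank alone.  [the west bank: the cat, the duck, the hay, the pigeon, the wolf | the east bank: the lettuce]
3. Farmer goes to the east bank with the wolf.  [the west bank: the cat, the duck, the hay, the pigeon | the east bank: the lettuce, the wolf]
4. Farmer goes back to the west bank alone.  [the west bank: the cat, the duck, the hay, the pigeon | the east bank: the lettuce, the wolf]
5. Farmer goes to the east bank with the pigeon.  [the west bank: the cat, the duck, the hay | the east bank: the lettuce, the pigeon, the wolf]
6. Farmer goes back to the west bank alone.  [the west bank: the cat, the duck, the hay | the east bank: the lettuce, the pigeon, the wolf]
7. Farmer goes to the east bank with the hay.  [the west bank: the cat, the duck | the east bank: the hay, the lettuce, the pigeon, the wolf]
8. Farmer goes back to the west bank alone.  [the west bank: the cat, the duck | the east bank: the hay, the lettuce, the pigeon, the wolf]
9. Farmer goes to the east bank with the duck.  [the west bank: the cat | the east bank: the duck, the hay, the lettuce, the pigeon, the wolf]
10. Farmer goes back to the west bank alone.  [the west bank: the cat | the east bank: the duck, the hay, the lettuce, the pigeon, the wolf]
11. Farmer goes to the east bank with the cat.  [the west bank: — | the east bank: the cat, the duck, the hay, the lettuce, the pigeon, the wolf]

11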